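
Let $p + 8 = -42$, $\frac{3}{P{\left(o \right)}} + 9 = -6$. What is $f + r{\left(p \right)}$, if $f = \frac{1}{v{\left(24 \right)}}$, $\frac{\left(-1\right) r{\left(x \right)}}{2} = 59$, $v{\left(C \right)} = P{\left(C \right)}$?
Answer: $-123$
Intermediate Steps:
$P{\left(o \right)} = - \frac{1}{5}$ ($P{\left(o \right)} = \frac{3}{-9 - 6} = \frac{3}{-15} = 3 \left(- \frac{1}{15}\right) = - \frac{1}{5}$)
$p = -50$ ($p = -8 - 42 = -50$)
$v{\left(C \right)} = - \frac{1}{5}$
$r{\left(x \right)} = -118$ ($r{\left(x \right)} = \left(-2\right) 59 = -118$)
$f = -5$ ($f = \frac{1}{- \frac{1}{5}} = -5$)
$f + r{\left(p \right)} = -5 - 118 = -123$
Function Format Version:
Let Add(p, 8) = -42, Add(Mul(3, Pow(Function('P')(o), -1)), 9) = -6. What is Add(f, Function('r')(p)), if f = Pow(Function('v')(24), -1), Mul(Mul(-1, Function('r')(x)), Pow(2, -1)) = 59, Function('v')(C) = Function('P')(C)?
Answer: -123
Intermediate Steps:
Function('P')(o) = Rational(-1, 5) (Function('P')(o) = Mul(3, Pow(Add(-9, -6), -1)) = Mul(3, Pow(-15, -1)) = Mul(3, Rational(-1, 15)) = Rational(-1, 5))
p = -50 (p = Add(-8, -42) = -50)
Function('v')(C) = Rational(-1, 5)
Function('r')(x) = -118 (Function('r')(x) = Mul(-2, 59) = -118)
f = -5 (f = Pow(Rational(-1, 5), -1) = -5)
Add(f, Function('r')(p)) = Add(-5, -118) = -123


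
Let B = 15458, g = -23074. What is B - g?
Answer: 38532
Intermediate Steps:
B - g = 15458 - 1*(-23074) = 15458 + 23074 = 38532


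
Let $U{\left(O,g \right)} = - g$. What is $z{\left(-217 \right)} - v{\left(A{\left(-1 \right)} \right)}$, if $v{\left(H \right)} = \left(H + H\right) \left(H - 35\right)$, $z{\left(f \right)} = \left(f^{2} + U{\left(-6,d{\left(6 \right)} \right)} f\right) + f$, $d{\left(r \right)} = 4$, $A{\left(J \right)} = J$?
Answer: $47668$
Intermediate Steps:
$z{\left(f \right)} = f^{2} - 3 f$ ($z{\left(f \right)} = \left(f^{2} + \left(-1\right) 4 f\right) + f = \left(f^{2} - 4 f\right) + f = f^{2} - 3 f$)
$v{\left(H \right)} = 2 H \left(-35 + H\right)$
$z{\left(-217 \right)} - v{\left(A{\left(-1 \right)} \right)} = - 217 \left(-3 - 217\right) - 2 \left(-1\right) \left(-35 - 1\right) = \left(-217\right) \left(-220\right) - 2 \left(-1\right) \left(-36\right) = 47740 - 72 = 47668$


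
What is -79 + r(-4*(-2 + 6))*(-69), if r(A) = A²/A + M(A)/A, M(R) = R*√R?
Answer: 1025 - 276*I ≈ 1025.0 - 276.0*I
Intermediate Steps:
M(R) = R^(3/2)
r(A) = A + √A (r(A) = A²/A + A^(3/2)/A = A + √A)
-79 + r(-4*(-2 + 6))*(-69) = -79 + (-4*(-2 + 6) + √(-4*(-2 + 6)))*(-69) = -79 + (-4*4 + √(-4*4))*(-69) = -79 + (-16 + √(-16))*(-69) = -79 + (-16 + 4*I)*(-69) = -79 + (1104 - 276*I) = 1025 - 276*I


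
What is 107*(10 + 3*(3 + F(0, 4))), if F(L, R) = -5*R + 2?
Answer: -3745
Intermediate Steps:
F(L, R) = 2 - 5*R
107*(10 + 3*(3 + F(0, 4))) = 107*(10 + 3*(3 + (2 - 5*4))) = 107*(10 + 3*(3 + (2 - 20))) = 107*(10 + 3*(3 - 18)) = 107*(10 + 3*(-15)) = 107*(10 - 45) = 107*(-35) = -3745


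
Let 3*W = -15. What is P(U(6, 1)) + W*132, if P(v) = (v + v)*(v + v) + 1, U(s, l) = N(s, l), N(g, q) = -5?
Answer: -559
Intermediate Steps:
W = -5 (W = (⅓)*(-15) = -5)
U(s, l) = -5
P(v) = 1 + 4*v² (P(v) = (2*v)*(2*v) + 1 = 4*v² + 1 = 1 + 4*v²)
P(U(6, 1)) + W*132 = (1 + 4*(-5)²) - 5*132 = (1 + 4*25) - 660 = (1 + 100) - 660 = 101 - 660 = -559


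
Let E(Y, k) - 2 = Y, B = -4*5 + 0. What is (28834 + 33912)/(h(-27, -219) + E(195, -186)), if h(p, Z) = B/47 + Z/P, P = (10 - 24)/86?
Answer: 10321717/253636 ≈ 40.695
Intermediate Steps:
B = -20 (B = -20 + 0 = -20)
P = -7/43 (P = -14*1/86 = -7/43 ≈ -0.16279)
E(Y, k) = 2 + Y
h(p, Z) = -20/47 - 43*Z/7 (h(p, Z) = -20/47 + Z/(-7/43) = -20*1/47 + Z*(-43/7) = -20/47 - 43*Z/7)
(28834 + 33912)/(h(-27, -219) + E(195, -186)) = (28834 + 33912)/((-20/47 - 43/7*(-219)) + (2 + 195)) = 62746/((-20/47 + 9417/7) + 197) = 62746/(442459/329 + 197) = 62746/(507272/329) = 62746*(329/507272) = 10321717/253636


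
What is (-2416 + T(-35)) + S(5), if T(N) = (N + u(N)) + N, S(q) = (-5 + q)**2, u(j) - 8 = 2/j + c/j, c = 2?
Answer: -86734/35 ≈ -2478.1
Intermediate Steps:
u(j) = 8 + 4/j (u(j) = 8 + (2/j + 2/j) = 8 + 4/j)
T(N) = 8 + 2*N + 4/N (T(N) = (N + (8 + 4/N)) + N = (8 + N + 4/N) + N = 8 + 2*N + 4/N)
(-2416 + T(-35)) + S(5) = (-2416 + (8 + 2*(-35) + 4/(-35))) + (-5 + 5)**2 = (-2416 + (8 - 70 + 4*(-1/35))) + 0**2 = (-2416 + (8 - 70 - 4/35)) + 0 = (-2416 - 2174/35) + 0 = -86734/35 + 0 = -86734/35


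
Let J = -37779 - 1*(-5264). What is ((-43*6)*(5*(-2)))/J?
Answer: -516/6503 ≈ -0.079348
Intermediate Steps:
J = -32515 (J = -37779 + 5264 = -32515)
((-43*6)*(5*(-2)))/J = ((-43*6)*(5*(-2)))/(-32515) = -258*(-10)*(-1/32515) = 2580*(-1/32515) = -516/6503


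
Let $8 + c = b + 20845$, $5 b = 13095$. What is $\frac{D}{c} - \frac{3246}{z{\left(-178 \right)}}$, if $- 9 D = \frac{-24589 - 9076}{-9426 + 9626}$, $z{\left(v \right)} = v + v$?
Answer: $\frac{6853035077}{751530240} \approx 9.1188$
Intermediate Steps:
$b = 2619$ ($b = \frac{1}{5} \cdot 13095 = 2619$)
$c = 23456$ ($c = -8 + \left(2619 + 20845\right) = -8 + 23464 = 23456$)
$z{\left(v \right)} = 2 v$
$D = \frac{6733}{360}$ ($D = - \frac{\left(-24589 - 9076\right) \frac{1}{-9426 + 9626}}{9} = - \frac{\left(-33665\right) \frac{1}{200}}{9} = \left(- \frac{1}{9}\right) \left(- \frac{6733}{40}\right) = \frac{6733}{360} \approx 18.703$)
$\frac{D}{c} - \frac{3246}{z{\left(-178 \right)}} = \frac{6733}{360 \cdot 23456} - \frac{3246}{2 \left(-178\right)} = \frac{6733}{360} \cdot \frac{1}{23456} - \frac{3246}{-356} = \frac{6733}{8444160} - - \frac{1623}{178} = \frac{6733}{8444160} + \frac{1623}{178} = \frac{6853035077}{751530240}$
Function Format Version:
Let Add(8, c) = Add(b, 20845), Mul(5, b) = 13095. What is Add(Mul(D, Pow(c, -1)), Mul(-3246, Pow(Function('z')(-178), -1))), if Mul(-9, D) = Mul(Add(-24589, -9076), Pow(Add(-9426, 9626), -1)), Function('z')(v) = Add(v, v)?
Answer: Rational(6853035077, 751530240) ≈ 9.1188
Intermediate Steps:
b = 2619 (b = Mul(Rational(1, 5), 13095) = 2619)
c = 23456 (c = Add(-8, Add(2619, 20845)) = Add(-8, 23464) = 23456)
Function('z')(v) = Mul(2, v)
D = Rational(6733, 360) (D = Mul(Rational(-1, 9), Mul(Add(-24589, -9076), Pow(Add(-9426, 9626), -1))) = Mul(Rational(-1, 9), Mul(-33665, Pow(200, -1))) = Mul(Rational(-1, 9), Mul(-33665, Rational(1, 200))) = Mul(Rational(-1, 9), Rational(-6733, 40)) = Rational(6733, 360) ≈ 18.703)
Add(Mul(D, Pow(c, -1)), Mul(-3246, Pow(Function('z')(-178), -1))) = Add(Mul(Rational(6733, 360), Pow(23456, -1)), Mul(-3246, Pow(Mul(2, -178), -1))) = Add(Mul(Rational(6733, 360), Rational(1, 23456)), Mul(-3246, Pow(-356, -1))) = Add(Rational(6733, 8444160), Mul(-3246, Rational(-1, 356))) = Add(Rational(6733, 8444160), Rational(1623, 178)) = Rational(6853035077, 751530240)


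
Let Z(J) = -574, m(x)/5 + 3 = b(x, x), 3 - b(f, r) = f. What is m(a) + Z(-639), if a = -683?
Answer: 2841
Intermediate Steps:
b(f, r) = 3 - f
m(x) = -5*x (m(x) = -15 + 5*(3 - x) = -15 + (15 - 5*x) = -5*x)
m(a) + Z(-639) = -5*(-683) - 574 = 3415 - 574 = 2841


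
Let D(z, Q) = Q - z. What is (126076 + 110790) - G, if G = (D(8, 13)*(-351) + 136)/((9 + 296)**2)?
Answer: 22034461269/93025 ≈ 2.3687e+5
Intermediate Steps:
G = -1619/93025 (G = ((13 - 1*8)*(-351) + 136)/((9 + 296)**2) = ((13 - 8)*(-351) + 136)/(305**2) = (5*(-351) + 136)/93025 = (-1755 + 136)*(1/93025) = -1619*1/93025 = -1619/93025 ≈ -0.017404)
(126076 + 110790) - G = (126076 + 110790) - 1*(-1619/93025) = 236866 + 1619/93025 = 22034461269/93025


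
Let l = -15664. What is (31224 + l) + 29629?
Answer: 45189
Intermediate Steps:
(31224 + l) + 29629 = (31224 - 15664) + 29629 = 15560 + 29629 = 45189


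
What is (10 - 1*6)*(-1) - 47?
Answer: -51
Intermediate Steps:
(10 - 1*6)*(-1) - 47 = (10 - 6)*(-1) - 47 = 4*(-1) - 47 = -4 - 47 = -51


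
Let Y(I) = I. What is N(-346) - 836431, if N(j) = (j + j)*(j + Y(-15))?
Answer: -586619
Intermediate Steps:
N(j) = 2*j*(-15 + j) (N(j) = (j + j)*(j - 15) = (2*j)*(-15 + j) = 2*j*(-15 + j))
N(-346) - 836431 = 2*(-346)*(-15 - 346) - 836431 = 2*(-346)*(-361) - 836431 = 249812 - 836431 = -586619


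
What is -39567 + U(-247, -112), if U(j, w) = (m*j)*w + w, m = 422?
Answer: 11634529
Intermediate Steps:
U(j, w) = w + 422*j*w (U(j, w) = (422*j)*w + w = 422*j*w + w = w + 422*j*w)
-39567 + U(-247, -112) = -39567 - 112*(1 + 422*(-247)) = -39567 - 112*(1 - 104234) = -39567 - 112*(-104233) = -39567 + 11674096 = 11634529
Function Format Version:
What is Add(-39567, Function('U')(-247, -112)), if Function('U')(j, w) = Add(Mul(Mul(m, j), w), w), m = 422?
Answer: 11634529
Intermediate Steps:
Function('U')(j, w) = Add(w, Mul(422, j, w)) (Function('U')(j, w) = Add(Mul(Mul(422, j), w), w) = Add(Mul(422, j, w), w) = Add(w, Mul(422, j, w)))
Add(-39567, Function('U')(-247, -112)) = Add(-39567, Mul(-112, Add(1, Mul(422, -247)))) = Add(-39567, Mul(-112, Add(1, -104234))) = Add(-39567, Mul(-112, -104233)) = Add(-39567, 11674096) = 11634529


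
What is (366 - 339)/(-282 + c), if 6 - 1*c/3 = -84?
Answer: -9/4 ≈ -2.2500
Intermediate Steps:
c = 270 (c = 18 - 3*(-84) = 18 + 252 = 270)
(366 - 339)/(-282 + c) = (366 - 339)/(-282 + 270) = 27/(-12) = 27*(-1/12) = -9/4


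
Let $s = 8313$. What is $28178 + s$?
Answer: $36491$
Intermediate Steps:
$28178 + s = 28178 + 8313 = 36491$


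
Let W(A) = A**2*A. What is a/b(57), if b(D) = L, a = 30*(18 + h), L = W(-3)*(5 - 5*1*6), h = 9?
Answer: 6/5 ≈ 1.2000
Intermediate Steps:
W(A) = A**3
L = 675 (L = (-3)**3*(5 - 5*1*6) = -27*(5 - 5*6) = -27*(5 - 30) = -27*(-25) = 675)
a = 810 (a = 30*(18 + 9) = 30*27 = 810)
b(D) = 675
a/b(57) = 810/675 = 810*(1/675) = 6/5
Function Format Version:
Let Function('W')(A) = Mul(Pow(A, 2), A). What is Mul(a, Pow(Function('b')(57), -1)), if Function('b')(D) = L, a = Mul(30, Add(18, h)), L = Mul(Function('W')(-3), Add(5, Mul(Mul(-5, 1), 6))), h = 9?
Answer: Rational(6, 5) ≈ 1.2000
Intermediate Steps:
Function('W')(A) = Pow(A, 3)
L = 675 (L = Mul(Pow(-3, 3), Add(5, Mul(Mul(-5, 1), 6))) = Mul(-27, Add(5, Mul(-5, 6))) = Mul(-27, Add(5, -30)) = Mul(-27, -25) = 675)
a = 810 (a = Mul(30, Add(18, 9)) = Mul(30, 27) = 810)
Function('b')(D) = 675
Mul(a, Pow(Function('b')(57), -1)) = Mul(810, Pow(675, -1)) = Mul(810, Rational(1, 675)) = Rational(6, 5)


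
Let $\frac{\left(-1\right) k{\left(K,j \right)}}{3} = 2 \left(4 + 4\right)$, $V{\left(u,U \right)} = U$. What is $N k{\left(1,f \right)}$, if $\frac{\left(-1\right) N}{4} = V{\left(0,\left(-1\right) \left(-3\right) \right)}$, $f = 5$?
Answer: $576$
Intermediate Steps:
$N = -12$ ($N = - 4 \left(\left(-1\right) \left(-3\right)\right) = \left(-4\right) 3 = -12$)
$k{\left(K,j \right)} = -48$ ($k{\left(K,j \right)} = - 3 \cdot 2 \left(4 + 4\right) = - 3 \cdot 2 \cdot 8 = \left(-3\right) 16 = -48$)
$N k{\left(1,f \right)} = \left(-12\right) \left(-48\right) = 576$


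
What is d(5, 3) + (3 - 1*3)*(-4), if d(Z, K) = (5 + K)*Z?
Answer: 40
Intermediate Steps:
d(Z, K) = Z*(5 + K)
d(5, 3) + (3 - 1*3)*(-4) = 5*(5 + 3) + (3 - 1*3)*(-4) = 5*8 + (3 - 3)*(-4) = 40 + 0*(-4) = 40 + 0 = 40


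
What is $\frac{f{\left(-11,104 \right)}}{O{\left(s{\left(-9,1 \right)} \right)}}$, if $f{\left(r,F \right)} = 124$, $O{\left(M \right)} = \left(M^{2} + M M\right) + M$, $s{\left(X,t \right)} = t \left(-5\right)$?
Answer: $\frac{124}{45} \approx 2.7556$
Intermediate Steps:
$s{\left(X,t \right)} = - 5 t$
$O{\left(M \right)} = M + 2 M^{2}$ ($O{\left(M \right)} = \left(M^{2} + M^{2}\right) + M = 2 M^{2} + M = M + 2 M^{2}$)
$\frac{f{\left(-11,104 \right)}}{O{\left(s{\left(-9,1 \right)} \right)}} = \frac{124}{\left(-5\right) 1 \left(1 + 2 \left(\left(-5\right) 1\right)\right)} = \frac{124}{\left(-5\right) \left(1 + 2 \left(-5\right)\right)} = \frac{124}{\left(-5\right) \left(1 - 10\right)} = \frac{124}{\left(-5\right) \left(-9\right)} = \frac{124}{45}$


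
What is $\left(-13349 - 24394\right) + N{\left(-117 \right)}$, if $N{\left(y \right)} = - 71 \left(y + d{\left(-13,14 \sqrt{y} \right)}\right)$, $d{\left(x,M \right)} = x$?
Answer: $-28513$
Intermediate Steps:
$N{\left(y \right)} = 923 - 71 y$ ($N{\left(y \right)} = - 71 \left(y - 13\right) = - 71 \left(-13 + y\right) = 923 - 71 y$)
$\left(-13349 - 24394\right) + N{\left(-117 \right)} = \left(-13349 - 24394\right) + \left(923 - -8307\right) = -37743 + \left(923 + 8307\right) = -37743 + 9230 = -28513$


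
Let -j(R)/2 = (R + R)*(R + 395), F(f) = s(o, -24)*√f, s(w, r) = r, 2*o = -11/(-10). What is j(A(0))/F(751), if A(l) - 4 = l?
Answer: 266*√751/751 ≈ 9.7065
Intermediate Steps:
o = 11/20 (o = (-11/(-10))/2 = (-11*(-⅒))/2 = (½)*(11/10) = 11/20 ≈ 0.55000)
A(l) = 4 + l
F(f) = -24*√f
j(R) = -4*R*(395 + R) (j(R) = -2*(R + R)*(R + 395) = -2*2*R*(395 + R) = -4*R*(395 + R))
j(A(0))/F(751) = (-4*(4 + 0)*(395 + (4 + 0)))/((-24*√751)) = (-4*4*(395 + 4))*(-√751/18024) = (-4*4*399)*(-√751/18024) = -(-266)*√751/751 = 266*√751/751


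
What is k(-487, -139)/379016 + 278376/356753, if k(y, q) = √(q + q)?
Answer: 278376/356753 + I*√278/379016 ≈ 0.7803 + 4.3991e-5*I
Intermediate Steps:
k(y, q) = √2*√q (k(y, q) = √(2*q) = √2*√q)
k(-487, -139)/379016 + 278376/356753 = (√2*√(-139))/379016 + 278376/356753 = (√2*(I*√139))*(1/379016) + 278376*(1/356753) = (I*√278)*(1/379016) + 278376/356753 = I*√278/379016 + 278376/356753 = 278376/356753 + I*√278/379016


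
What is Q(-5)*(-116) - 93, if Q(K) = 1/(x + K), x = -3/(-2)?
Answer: -419/7 ≈ -59.857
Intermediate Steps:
x = 3/2 (x = -3*(-½) = 3/2 ≈ 1.5000)
Q(K) = 1/(3/2 + K)
Q(-5)*(-116) - 93 = (2/(3 + 2*(-5)))*(-116) - 93 = (2/(3 - 10))*(-116) - 93 = (2/(-7))*(-116) - 93 = (2*(-⅐))*(-116) - 93 = -2/7*(-116) - 93 = 232/7 - 93 = -419/7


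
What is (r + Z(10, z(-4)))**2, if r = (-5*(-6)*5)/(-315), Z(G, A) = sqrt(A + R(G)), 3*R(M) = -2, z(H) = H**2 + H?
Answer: 5098/441 - 20*sqrt(102)/63 ≈ 8.3539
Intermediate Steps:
z(H) = H + H**2
R(M) = -2/3 (R(M) = (1/3)*(-2) = -2/3)
Z(G, A) = sqrt(-2/3 + A) (Z(G, A) = sqrt(A - 2/3) = sqrt(-2/3 + A))
r = -10/21 (r = (30*5)*(-1/315) = 150*(-1/315) = -10/21 ≈ -0.47619)
(r + Z(10, z(-4)))**2 = (-10/21 + sqrt(-6 + 9*(-4*(1 - 4)))/3)**2 = (-10/21 + sqrt(-6 + 9*(-4*(-3)))/3)**2 = (-10/21 + sqrt(-6 + 9*12)/3)**2 = (-10/21 + sqrt(-6 + 108)/3)**2 = (-10/21 + sqrt(102)/3)**2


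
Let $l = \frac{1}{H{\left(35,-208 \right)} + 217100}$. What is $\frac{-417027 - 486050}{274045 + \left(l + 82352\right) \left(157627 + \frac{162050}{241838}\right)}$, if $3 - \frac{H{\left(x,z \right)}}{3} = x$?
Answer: $- \frac{11848328100621026}{170313104736204217881} \approx -6.9568 \cdot 10^{-5}$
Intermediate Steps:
$H{\left(x,z \right)} = 9 - 3 x$
$l = \frac{1}{217004}$ ($l = \frac{1}{\left(9 - 105\right) + 217100} = \frac{1}{-96 + 217100} = \frac{1}{217004} \approx 4.6082 \cdot 10^{-6}$)
$\frac{-417027 - 486050}{274045 + \left(l + 82352\right) \left(157627 + \frac{162050}{241838}\right)} = \frac{-417027 - 486050}{274045 + \left(\frac{1}{217004} + 82352\right) \left(157627 + \frac{162050}{241838}\right)} = - \frac{903077}{274045 + \frac{17870713409 \left(157627 + 162050 \cdot \frac{1}{241838}\right)}{217004}} = - \frac{903077}{274045 + \frac{17870713409 \left(157627 + \frac{81025}{120919}\right)}{217004}} = - \frac{903077}{274045 + \frac{17870713409}{217004} \cdot \frac{19060180238}{120919}} = - \frac{903077}{274045 + \frac{170309509278591705671}{13119953338}} = - \frac{903077}{\frac{170313104736204217881}{13119953338}} = \left(-903077\right) \frac{13119953338}{170313104736204217881} = - \frac{11848328100621026}{170313104736204217881}$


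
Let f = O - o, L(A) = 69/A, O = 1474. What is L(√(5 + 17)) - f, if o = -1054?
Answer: -2528 + 69*√22/22 ≈ -2513.3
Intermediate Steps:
f = 2528 (f = 1474 - 1*(-1054) = 1474 + 1054 = 2528)
L(√(5 + 17)) - f = 69/(√(5 + 17)) - 1*2528 = 69/(√22) - 2528 = 69*(√22/22) - 2528 = 69*√22/22 - 2528 = -2528 + 69*√22/22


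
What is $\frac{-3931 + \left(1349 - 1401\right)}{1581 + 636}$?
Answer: $- \frac{3983}{2217} \approx -1.7966$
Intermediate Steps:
$\frac{-3931 + \left(1349 - 1401\right)}{1581 + 636} = \frac{-3931 - 52}{2217} = \left(-3983\right) \frac{1}{2217} = - \frac{3983}{2217}$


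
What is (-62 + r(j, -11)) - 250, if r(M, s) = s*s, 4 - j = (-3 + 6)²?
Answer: -191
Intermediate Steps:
j = -5 (j = 4 - (-3 + 6)² = 4 - 1*3² = 4 - 1*9 = 4 - 9 = -5)
r(M, s) = s²
(-62 + r(j, -11)) - 250 = (-62 + (-11)²) - 250 = (-62 + 121) - 250 = 59 - 250 = -191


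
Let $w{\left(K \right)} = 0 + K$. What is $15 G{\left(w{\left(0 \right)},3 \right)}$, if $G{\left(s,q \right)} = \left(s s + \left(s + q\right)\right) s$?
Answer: $0$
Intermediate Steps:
$w{\left(K \right)} = K$
$G{\left(s,q \right)} = s \left(q + s + s^{2}\right)$ ($G{\left(s,q \right)} = \left(s^{2} + \left(q + s\right)\right) s = \left(q + s + s^{2}\right) s = s \left(q + s + s^{2}\right)$)
$15 G{\left(w{\left(0 \right)},3 \right)} = 15 \cdot 0 \left(3 + 0 + 0^{2}\right) = 15 \cdot 0 \left(3 + 0 + 0\right) = 15 \cdot 0 \cdot 3 = 15 \cdot 0 = 0$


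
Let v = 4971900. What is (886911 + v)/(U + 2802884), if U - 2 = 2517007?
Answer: 5858811/5319893 ≈ 1.1013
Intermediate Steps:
U = 2517009 (U = 2 + 2517007 = 2517009)
(886911 + v)/(U + 2802884) = (886911 + 4971900)/(2517009 + 2802884) = 5858811/5319893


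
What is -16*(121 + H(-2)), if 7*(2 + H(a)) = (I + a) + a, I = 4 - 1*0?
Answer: -1904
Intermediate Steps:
I = 4 (I = 4 + 0 = 4)
H(a) = -10/7 + 2*a/7 (H(a) = -2 + ((4 + a) + a)/7 = -2 + (4 + 2*a)/7 = -2 + (4/7 + 2*a/7) = -10/7 + 2*a/7)
-16*(121 + H(-2)) = -16*(121 + (-10/7 + (2/7)*(-2))) = -16*(121 + (-10/7 - 4/7)) = -16*(121 - 2) = -16*119 = -1904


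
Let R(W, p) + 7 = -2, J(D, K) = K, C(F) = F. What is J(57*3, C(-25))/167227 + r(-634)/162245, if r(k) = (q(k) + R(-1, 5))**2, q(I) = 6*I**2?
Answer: 972663658415100958/27131744615 ≈ 3.5850e+7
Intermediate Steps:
R(W, p) = -9 (R(W, p) = -7 - 2 = -9)
r(k) = (-9 + 6*k**2)**2 (r(k) = (6*k**2 - 9)**2 = (-9 + 6*k**2)**2)
J(57*3, C(-25))/167227 + r(-634)/162245 = -25/167227 + (9*(-3 + 2*(-634)**2)**2)/162245 = -25*1/167227 + (9*(-3 + 2*401956)**2)*(1/162245) = -25/167227 + (9*(-3 + 803912)**2)*(1/162245) = -25/167227 + (9*803909**2)*(1/162245) = -25/167227 + (9*646269680281)*(1/162245) = -25/167227 + 5816427122529*(1/162245) = -25/167227 + 5816427122529/162245 = 972663658415100958/27131744615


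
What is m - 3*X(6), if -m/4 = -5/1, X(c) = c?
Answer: 2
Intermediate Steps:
m = 20 (m = -(-20)/1 = -(-20) = -4*(-5) = 20)
m - 3*X(6) = 20 - 3*6 = 20 - 18 = 2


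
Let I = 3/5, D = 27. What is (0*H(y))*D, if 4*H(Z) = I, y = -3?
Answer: 0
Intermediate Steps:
I = ⅗ (I = 3*(⅕) = ⅗ ≈ 0.60000)
H(Z) = 3/20 (H(Z) = (¼)*(⅗) = 3/20)
(0*H(y))*D = (0*(3/20))*27 = 0*27 = 0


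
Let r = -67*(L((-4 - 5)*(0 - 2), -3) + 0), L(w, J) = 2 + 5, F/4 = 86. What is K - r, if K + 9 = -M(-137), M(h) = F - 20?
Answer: 136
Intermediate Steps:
F = 344 (F = 4*86 = 344)
M(h) = 324 (M(h) = 344 - 20 = 324)
L(w, J) = 7
K = -333 (K = -9 - 1*324 = -9 - 324 = -333)
r = -469 (r = -67*(7 + 0) = -67*7 = -469)
K - r = -333 - 1*(-469) = -333 + 469 = 136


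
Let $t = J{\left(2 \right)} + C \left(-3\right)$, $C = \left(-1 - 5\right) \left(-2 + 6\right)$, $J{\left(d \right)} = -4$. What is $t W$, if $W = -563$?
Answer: $-38284$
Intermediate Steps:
$C = -24$ ($C = \left(-6\right) 4 = -24$)
$t = 68$ ($t = -4 - -72 = -4 + 72 = 68$)
$t W = 68 \left(-563\right) = -38284$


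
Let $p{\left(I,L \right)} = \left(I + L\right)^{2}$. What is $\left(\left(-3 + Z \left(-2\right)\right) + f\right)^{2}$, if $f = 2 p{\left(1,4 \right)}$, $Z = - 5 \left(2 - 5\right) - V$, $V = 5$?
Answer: $729$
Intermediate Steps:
$Z = 10$ ($Z = - 5 \left(2 - 5\right) - 5 = \left(-5\right) \left(-3\right) - 5 = 15 - 5 = 10$)
$f = 50$ ($f = 2 \left(1 + 4\right)^{2} = 2 \cdot 5^{2} = 2 \cdot 25 = 50$)
$\left(\left(-3 + Z \left(-2\right)\right) + f\right)^{2} = \left(\left(-3 + 10 \left(-2\right)\right) + 50\right)^{2} = \left(\left(-3 - 20\right) + 50\right)^{2} = \left(-23 + 50\right)^{2} = 27^{2} = 729$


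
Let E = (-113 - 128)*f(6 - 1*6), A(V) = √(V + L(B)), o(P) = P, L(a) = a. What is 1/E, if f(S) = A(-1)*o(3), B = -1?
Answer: I*√2/1446 ≈ 0.00097802*I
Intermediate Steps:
A(V) = √(-1 + V) (A(V) = √(V - 1) = √(-1 + V))
f(S) = 3*I*√2 (f(S) = √(-1 - 1)*3 = √(-2)*3 = (I*√2)*3 = 3*I*√2)
E = -723*I*√2 (E = (-113 - 128)*(3*I*√2) = -723*I*√2 ≈ -1022.5*I)
1/E = 1/(-723*I*√2) = I*√2/1446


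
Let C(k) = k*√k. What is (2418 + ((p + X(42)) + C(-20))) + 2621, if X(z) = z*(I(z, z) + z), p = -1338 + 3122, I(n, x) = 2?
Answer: 8671 - 40*I*√5 ≈ 8671.0 - 89.443*I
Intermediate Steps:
p = 1784
C(k) = k^(3/2)
X(z) = z*(2 + z)
(2418 + ((p + X(42)) + C(-20))) + 2621 = (2418 + ((1784 + 42*(2 + 42)) + (-20)^(3/2))) + 2621 = (2418 + ((1784 + 42*44) - 40*I*√5)) + 2621 = (2418 + ((1784 + 1848) - 40*I*√5)) + 2621 = (2418 + (3632 - 40*I*√5)) + 2621 = (6050 - 40*I*√5) + 2621 = 8671 - 40*I*√5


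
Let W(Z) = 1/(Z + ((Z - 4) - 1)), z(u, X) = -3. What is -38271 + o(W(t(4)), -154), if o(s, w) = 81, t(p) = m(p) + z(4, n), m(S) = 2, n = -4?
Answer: -38190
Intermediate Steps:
t(p) = -1 (t(p) = 2 - 3 = -1)
W(Z) = 1/(-5 + 2*Z) (W(Z) = 1/(Z + ((-4 + Z) - 1)) = 1/(Z + (-5 + Z)) = 1/(-5 + 2*Z))
-38271 + o(W(t(4)), -154) = -38271 + 81 = -38190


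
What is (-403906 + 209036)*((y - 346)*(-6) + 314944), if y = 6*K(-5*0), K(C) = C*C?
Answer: -61777687400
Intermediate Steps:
K(C) = C**2
y = 0 (y = 6*(-5*0)**2 = 6*0**2 = 6*0 = 0)
(-403906 + 209036)*((y - 346)*(-6) + 314944) = (-403906 + 209036)*((0 - 346)*(-6) + 314944) = -194870*(-346*(-6) + 314944) = -194870*(2076 + 314944) = -194870*317020 = -61777687400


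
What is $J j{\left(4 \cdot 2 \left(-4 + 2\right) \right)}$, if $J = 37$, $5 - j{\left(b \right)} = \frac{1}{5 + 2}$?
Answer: $\frac{1258}{7} \approx 179.71$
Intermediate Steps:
$j{\left(b \right)} = \frac{34}{7}$ ($j{\left(b \right)} = 5 - \frac{1}{5 + 2} = 5 - \frac{1}{7} = \frac{34}{7}$)
$J j{\left(4 \cdot 2 \left(-4 + 2\right) \right)} = 37 \cdot \frac{34}{7} = \frac{1258}{7}$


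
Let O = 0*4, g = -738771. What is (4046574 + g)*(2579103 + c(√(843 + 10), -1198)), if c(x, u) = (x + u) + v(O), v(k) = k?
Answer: 8527201892715 + 3307803*√853 ≈ 8.5273e+12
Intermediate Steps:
O = 0
c(x, u) = u + x (c(x, u) = (x + u) + 0 = (u + x) + 0 = u + x)
(4046574 + g)*(2579103 + c(√(843 + 10), -1198)) = (4046574 - 738771)*(2579103 + (-1198 + √(843 + 10))) = 3307803*(2579103 + (-1198 + √853)) = 3307803*(2577905 + √853) = 8527201892715 + 3307803*√853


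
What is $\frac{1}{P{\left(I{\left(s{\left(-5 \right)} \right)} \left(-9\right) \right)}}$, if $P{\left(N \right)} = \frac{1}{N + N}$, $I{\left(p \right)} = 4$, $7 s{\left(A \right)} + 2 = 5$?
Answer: $-72$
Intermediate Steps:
$s{\left(A \right)} = \frac{3}{7}$ ($s{\left(A \right)} = - \frac{2}{7} + \frac{1}{7} \cdot 5 = - \frac{2}{7} + \frac{5}{7} = \frac{3}{7}$)
$P{\left(N \right)} = \frac{1}{2 N}$
$\frac{1}{P{\left(I{\left(s{\left(-5 \right)} \right)} \left(-9\right) \right)}} = \frac{1}{\frac{1}{2} \frac{1}{4 \left(-9\right)}} = \frac{1}{\frac{1}{2} \frac{1}{-36}} = \frac{1}{\frac{1}{2} \left(- \frac{1}{36}\right)} = \frac{1}{- \frac{1}{72}} = -72$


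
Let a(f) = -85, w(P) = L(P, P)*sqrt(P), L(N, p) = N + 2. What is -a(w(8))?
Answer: 85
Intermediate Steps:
L(N, p) = 2 + N
w(P) = sqrt(P)*(2 + P) (w(P) = (2 + P)*sqrt(P) = sqrt(P)*(2 + P))
-a(w(8)) = -1*(-85) = 85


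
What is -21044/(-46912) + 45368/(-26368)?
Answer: -3073077/2415968 ≈ -1.2720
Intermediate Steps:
-21044/(-46912) + 45368/(-26368) = -21044*(-1/46912) + 45368*(-1/26368) = 5261/11728 - 5671/3296 = -3073077/2415968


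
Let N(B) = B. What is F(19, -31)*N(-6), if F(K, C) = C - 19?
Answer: 300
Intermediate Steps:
F(K, C) = -19 + C
F(19, -31)*N(-6) = (-19 - 31)*(-6) = -50*(-6) = 300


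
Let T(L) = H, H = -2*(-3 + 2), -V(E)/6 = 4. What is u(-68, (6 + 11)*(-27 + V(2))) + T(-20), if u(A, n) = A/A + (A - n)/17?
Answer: 50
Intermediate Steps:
V(E) = -24 (V(E) = -6*4 = -24)
H = 2 (H = -2*(-1) = 2)
T(L) = 2
u(A, n) = 1 - n/17 + A/17 (u(A, n) = 1 + (A - n)*(1/17) = 1 + (-n/17 + A/17) = 1 - n/17 + A/17)
u(-68, (6 + 11)*(-27 + V(2))) + T(-20) = (1 - (6 + 11)*(-27 - 24)/17 + (1/17)*(-68)) + 2 = (1 - (-51) - 4) + 2 = (1 - 1/17*(-867) - 4) + 2 = (1 + 51 - 4) + 2 = 48 + 2 = 50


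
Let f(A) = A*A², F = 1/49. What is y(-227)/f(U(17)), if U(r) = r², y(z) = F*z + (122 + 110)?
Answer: 11141/1182740881 ≈ 9.4196e-6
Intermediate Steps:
F = 1/49 ≈ 0.020408
y(z) = 232 + z/49 (y(z) = z/49 + (122 + 110) = z/49 + 232 = 232 + z/49)
f(A) = A³
y(-227)/f(U(17)) = (232 + (1/49)*(-227))/((17²)³) = (232 - 227/49)/(289³) = (11141/49)/24137569 = (11141/49)*(1/24137569) = 11141/1182740881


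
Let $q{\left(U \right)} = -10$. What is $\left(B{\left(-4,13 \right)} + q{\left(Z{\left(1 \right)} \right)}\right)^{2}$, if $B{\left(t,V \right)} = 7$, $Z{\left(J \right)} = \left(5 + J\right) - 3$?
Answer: $9$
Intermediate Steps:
$Z{\left(J \right)} = 2 + J$
$\left(B{\left(-4,13 \right)} + q{\left(Z{\left(1 \right)} \right)}\right)^{2} = \left(7 - 10\right)^{2} = \left(-3\right)^{2} = 9$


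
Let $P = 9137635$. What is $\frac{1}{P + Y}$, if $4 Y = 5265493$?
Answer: $\frac{4}{41816033} \approx 9.5657 \cdot 10^{-8}$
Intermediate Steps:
$Y = \frac{5265493}{4}$ ($Y = \frac{1}{4} \cdot 5265493 = \frac{5265493}{4} \approx 1.3164 \cdot 10^{6}$)
$\frac{1}{P + Y} = \frac{1}{9137635 + \frac{5265493}{4}} = \frac{1}{\frac{41816033}{4}} = \frac{4}{41816033}$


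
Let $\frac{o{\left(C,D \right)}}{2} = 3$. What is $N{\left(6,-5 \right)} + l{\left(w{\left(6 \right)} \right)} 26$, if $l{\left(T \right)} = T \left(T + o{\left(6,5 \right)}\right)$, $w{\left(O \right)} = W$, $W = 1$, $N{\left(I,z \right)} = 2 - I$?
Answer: $178$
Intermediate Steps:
$w{\left(O \right)} = 1$
$o{\left(C,D \right)} = 6$ ($o{\left(C,D \right)} = 2 \cdot 3 = 6$)
$l{\left(T \right)} = T \left(6 + T\right)$ ($l{\left(T \right)} = T \left(T + 6\right) = T \left(6 + T\right)$)
$N{\left(6,-5 \right)} + l{\left(w{\left(6 \right)} \right)} 26 = \left(2 - 6\right) + 1 \left(6 + 1\right) 26 = \left(2 - 6\right) + 1 \cdot 7 \cdot 26 = -4 + 7 \cdot 26 = -4 + 182 = 178$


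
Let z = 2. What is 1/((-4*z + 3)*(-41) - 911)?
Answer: -1/706 ≈ -0.0014164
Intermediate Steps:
1/((-4*z + 3)*(-41) - 911) = 1/((-4*2 + 3)*(-41) - 911) = 1/((-8 + 3)*(-41) - 911) = 1/(-5*(-41) - 911) = 1/(205 - 911) = 1/(-706) = -1/706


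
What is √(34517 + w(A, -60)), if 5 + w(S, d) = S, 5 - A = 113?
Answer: 2*√8601 ≈ 185.48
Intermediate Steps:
A = -108 (A = 5 - 1*113 = 5 - 113 = -108)
w(S, d) = -5 + S
√(34517 + w(A, -60)) = √(34517 + (-5 - 108)) = √(34517 - 113) = √34404 = 2*√8601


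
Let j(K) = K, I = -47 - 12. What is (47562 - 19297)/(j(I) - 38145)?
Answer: -28265/38204 ≈ -0.73984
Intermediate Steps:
I = -59
(47562 - 19297)/(j(I) - 38145) = (47562 - 19297)/(-59 - 38145) = 28265/(-38204) = 28265*(-1/38204) = -28265/38204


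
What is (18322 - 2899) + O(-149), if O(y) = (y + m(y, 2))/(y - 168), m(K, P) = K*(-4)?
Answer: 4888644/317 ≈ 15422.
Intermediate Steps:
m(K, P) = -4*K
O(y) = -3*y/(-168 + y) (O(y) = (y - 4*y)/(y - 168) = (-3*y)/(-168 + y) = -3*y/(-168 + y))
(18322 - 2899) + O(-149) = (18322 - 2899) - 3*(-149)/(-168 - 149) = 15423 - 3*(-149)/(-317) = 15423 - 3*(-149)*(-1/317) = 15423 - 447/317 = 4888644/317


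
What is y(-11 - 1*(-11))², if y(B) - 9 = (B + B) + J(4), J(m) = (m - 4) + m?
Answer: 169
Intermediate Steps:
J(m) = -4 + 2*m (J(m) = (-4 + m) + m = -4 + 2*m)
y(B) = 13 + 2*B (y(B) = 9 + ((B + B) + (-4 + 2*4)) = 9 + (2*B + (-4 + 8)) = 9 + (2*B + 4) = 9 + (4 + 2*B) = 13 + 2*B)
y(-11 - 1*(-11))² = (13 + 2*(-11 - 1*(-11)))² = (13 + 2*(-11 + 11))² = (13 + 2*0)² = (13 + 0)² = 13² = 169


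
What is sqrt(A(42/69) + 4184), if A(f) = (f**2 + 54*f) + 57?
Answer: sqrt(2261073)/23 ≈ 65.378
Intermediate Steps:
A(f) = 57 + f**2 + 54*f
sqrt(A(42/69) + 4184) = sqrt((57 + (42/69)**2 + 54*(42/69)) + 4184) = sqrt((57 + (42*(1/69))**2 + 54*(42*(1/69))) + 4184) = sqrt((57 + (14/23)**2 + 54*(14/23)) + 4184) = sqrt((57 + 196/529 + 756/23) + 4184) = sqrt(47737/529 + 4184) = sqrt(2261073/529) = sqrt(2261073)/23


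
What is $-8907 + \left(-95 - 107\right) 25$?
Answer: $-13957$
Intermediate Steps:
$-8907 + \left(-95 - 107\right) 25 = -8907 - 5050 = -13957$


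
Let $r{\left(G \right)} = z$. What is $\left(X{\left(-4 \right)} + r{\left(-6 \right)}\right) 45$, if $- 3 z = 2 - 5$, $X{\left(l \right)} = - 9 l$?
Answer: $1665$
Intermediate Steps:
$z = 1$ ($z = - \frac{2 - 5}{3} = \left(- \frac{1}{3}\right) \left(-3\right) = 1$)
$r{\left(G \right)} = 1$
$\left(X{\left(-4 \right)} + r{\left(-6 \right)}\right) 45 = \left(\left(-9\right) \left(-4\right) + 1\right) 45 = \left(36 + 1\right) 45 = 37 \cdot 45 = 1665$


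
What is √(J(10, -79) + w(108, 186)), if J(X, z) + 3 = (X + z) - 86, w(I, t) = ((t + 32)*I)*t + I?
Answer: √4379134 ≈ 2092.6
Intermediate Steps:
w(I, t) = I + I*t*(32 + t) (w(I, t) = ((32 + t)*I)*t + I = (I*(32 + t))*t + I = I*t*(32 + t) + I = I + I*t*(32 + t))
J(X, z) = -89 + X + z (J(X, z) = -3 + ((X + z) - 86) = -3 + (-86 + X + z) = -89 + X + z)
√(J(10, -79) + w(108, 186)) = √((-89 + 10 - 79) + 108*(1 + 186² + 32*186)) = √(-158 + 108*(1 + 34596 + 5952)) = √(-158 + 108*40549) = √(-158 + 4379292) = √4379134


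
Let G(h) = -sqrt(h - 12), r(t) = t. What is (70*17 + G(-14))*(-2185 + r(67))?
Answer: -2520420 + 2118*I*sqrt(26) ≈ -2.5204e+6 + 10800.0*I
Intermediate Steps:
G(h) = -sqrt(-12 + h)
(70*17 + G(-14))*(-2185 + r(67)) = (70*17 - sqrt(-12 - 14))*(-2185 + 67) = (1190 - sqrt(-26))*(-2118) = (1190 - I*sqrt(26))*(-2118) = -2520420 + 2118*I*sqrt(26)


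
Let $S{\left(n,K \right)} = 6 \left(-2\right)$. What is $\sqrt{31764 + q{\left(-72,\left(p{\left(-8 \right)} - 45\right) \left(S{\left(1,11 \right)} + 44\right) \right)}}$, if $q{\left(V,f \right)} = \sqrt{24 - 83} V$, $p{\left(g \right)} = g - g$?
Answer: $2 \sqrt{7941 - 18 i \sqrt{59}} \approx 178.23 - 1.5515 i$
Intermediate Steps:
$S{\left(n,K \right)} = -12$
$p{\left(g \right)} = 0$
$q{\left(V,f \right)} = i V \sqrt{59}$ ($q{\left(V,f \right)} = \sqrt{-59} V = i \sqrt{59} V = i V \sqrt{59}$)
$\sqrt{31764 + q{\left(-72,\left(p{\left(-8 \right)} - 45\right) \left(S{\left(1,11 \right)} + 44\right) \right)}} = \sqrt{31764 + i \left(-72\right) \sqrt{59}} = \sqrt{31764 - 72 i \sqrt{59}}$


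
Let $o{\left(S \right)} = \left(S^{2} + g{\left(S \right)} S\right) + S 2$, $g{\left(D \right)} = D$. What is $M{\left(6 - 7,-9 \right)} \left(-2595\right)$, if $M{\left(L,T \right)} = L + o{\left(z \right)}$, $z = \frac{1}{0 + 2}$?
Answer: $- \frac{2595}{2} \approx -1297.5$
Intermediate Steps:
$z = \frac{1}{2} \approx 0.5$
$o{\left(S \right)} = 2 S + 2 S^{2}$ ($o{\left(S \right)} = \left(S^{2} + S S\right) + S 2 = \left(S^{2} + S^{2}\right) + 2 S = 2 S^{2} + 2 S = 2 S + 2 S^{2}$)
$M{\left(L,T \right)} = \frac{3}{2} + L$ ($M{\left(L,T \right)} = L + 2 \cdot \frac{1}{2} \left(1 + \frac{1}{2}\right) = L + 2 \cdot \frac{1}{2} \cdot \frac{3}{2} = L + \frac{3}{2} = \frac{3}{2} + L$)
$M{\left(6 - 7,-9 \right)} \left(-2595\right) = \left(\frac{3}{2} + \left(6 - 7\right)\right) \left(-2595\right) = \left(\frac{3}{2} - 1\right) \left(-2595\right) = \frac{1}{2} \left(-2595\right) = - \frac{2595}{2}$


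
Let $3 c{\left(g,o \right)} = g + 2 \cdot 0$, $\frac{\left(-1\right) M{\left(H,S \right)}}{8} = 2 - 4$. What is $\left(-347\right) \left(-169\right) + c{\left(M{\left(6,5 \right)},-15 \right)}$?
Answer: $\frac{175945}{3} \approx 58648.0$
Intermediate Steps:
$M{\left(H,S \right)} = 16$ ($M{\left(H,S \right)} = - 8 \left(2 - 4\right) = \left(-8\right) \left(-2\right) = 16$)
$c{\left(g,o \right)} = \frac{g}{3}$ ($c{\left(g,o \right)} = \frac{g + 2 \cdot 0}{3} = \frac{g + 0}{3} = \frac{g}{3}$)
$\left(-347\right) \left(-169\right) + c{\left(M{\left(6,5 \right)},-15 \right)} = \left(-347\right) \left(-169\right) + \frac{1}{3} \cdot 16 = 58643 + \frac{16}{3} = \frac{175945}{3}$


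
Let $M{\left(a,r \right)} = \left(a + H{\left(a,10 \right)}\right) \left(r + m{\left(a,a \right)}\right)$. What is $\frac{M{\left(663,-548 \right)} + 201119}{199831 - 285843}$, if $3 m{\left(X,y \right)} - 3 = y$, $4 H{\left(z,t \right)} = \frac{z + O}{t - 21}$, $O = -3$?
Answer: $\frac{10129}{86012} \approx 0.11776$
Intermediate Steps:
$H{\left(z,t \right)} = \frac{-3 + z}{4 \left(-21 + t\right)}$ ($H{\left(z,t \right)} = \frac{\left(z - 3\right) \frac{1}{t - 21}}{4} = \frac{\left(-3 + z\right) \frac{1}{-21 + t}}{4} = \frac{\frac{1}{-21 + t} \left(-3 + z\right)}{4} = \frac{-3 + z}{4 \left(-21 + t\right)}$)
$m{\left(X,y \right)} = 1 + \frac{y}{3}$
$M{\left(a,r \right)} = \left(\frac{3}{44} + \frac{43 a}{44}\right) \left(1 + r + \frac{a}{3}\right)$ ($M{\left(a,r \right)} = \left(a + \frac{-3 + a}{4 \left(-21 + 10\right)}\right) \left(r + \left(1 + \frac{a}{3}\right)\right) = \left(a + \frac{-3 + a}{4 \left(-11\right)}\right) \left(1 + r + \frac{a}{3}\right) = \left(a + \frac{1}{4} \left(- \frac{1}{11}\right) \left(-3 + a\right)\right) \left(1 + r + \frac{a}{3}\right) = \left(a - \left(- \frac{3}{44} + \frac{a}{44}\right)\right) \left(1 + r + \frac{a}{3}\right) = \left(\frac{3}{44} + \frac{43 a}{44}\right) \left(1 + r + \frac{a}{3}\right)$)
$\frac{M{\left(663,-548 \right)} + 201119}{199831 - 285843} = \frac{\left(\frac{3}{44} + 663 + \frac{3}{44} \left(-548\right) + \frac{43 \cdot 663^{2}}{132} + \frac{43}{44} \cdot 663 \left(-548\right)\right) + 201119}{199831 - 285843} = \frac{\left(\frac{3}{44} + 663 - \frac{411}{11} + \frac{43}{132} \cdot 439569 - \frac{3905733}{11}\right) + 201119}{-86012} = \left(\left(\frac{3}{44} + 663 - \frac{411}{11} + \frac{6300489}{44} - \frac{3905733}{11}\right) + 201119\right) \left(- \frac{1}{86012}\right) = \left(-211248 + 201119\right) \left(- \frac{1}{86012}\right) = \left(-10129\right) \left(- \frac{1}{86012}\right) = \frac{10129}{86012}$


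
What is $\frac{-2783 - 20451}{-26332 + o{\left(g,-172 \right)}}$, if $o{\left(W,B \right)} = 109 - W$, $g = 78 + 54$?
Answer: $\frac{23234}{26355} \approx 0.88158$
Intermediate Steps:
$g = 132$
$\frac{-2783 - 20451}{-26332 + o{\left(g,-172 \right)}} = \frac{-2783 - 20451}{-26332 + \left(109 - 132\right)} = - \frac{23234}{-26332 + \left(109 - 132\right)} = - \frac{23234}{-26332 - 23} = - \frac{23234}{-26355} = \left(-23234\right) \left(- \frac{1}{26355}\right) = \frac{23234}{26355}$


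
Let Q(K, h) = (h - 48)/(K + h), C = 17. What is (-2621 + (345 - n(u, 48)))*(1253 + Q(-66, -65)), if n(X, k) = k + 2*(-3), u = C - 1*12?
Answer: -380745408/131 ≈ -2.9065e+6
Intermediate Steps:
u = 5 (u = 17 - 1*12 = 17 - 12 = 5)
n(X, k) = -6 + k (n(X, k) = k - 6 = -6 + k)
Q(K, h) = (-48 + h)/(K + h)
(-2621 + (345 - n(u, 48)))*(1253 + Q(-66, -65)) = (-2621 + (345 - (-6 + 48)))*(1253 + (-48 - 65)/(-66 - 65)) = (-2621 + (345 - 1*42))*(1253 - 113/(-131)) = (-2621 + (345 - 42))*(1253 - 1/131*(-113)) = (-2621 + 303)*(1253 + 113/131) = -2318*164256/131 = -380745408/131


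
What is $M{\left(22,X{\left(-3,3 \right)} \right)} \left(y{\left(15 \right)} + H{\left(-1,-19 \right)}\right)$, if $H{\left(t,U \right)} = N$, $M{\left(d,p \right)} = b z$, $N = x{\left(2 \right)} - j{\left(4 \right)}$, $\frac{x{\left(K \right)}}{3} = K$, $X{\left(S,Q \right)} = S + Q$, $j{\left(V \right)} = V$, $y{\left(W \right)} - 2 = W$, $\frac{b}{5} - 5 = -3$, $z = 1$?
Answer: $190$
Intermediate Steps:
$b = 10$ ($b = 25 + 5 \left(-3\right) = 25 - 15 = 10$)
$y{\left(W \right)} = 2 + W$
$X{\left(S,Q \right)} = Q + S$
$x{\left(K \right)} = 3 K$
$N = 2$ ($N = 3 \cdot 2 - 4 = 6 - 4 = 2$)
$M{\left(d,p \right)} = 10$ ($M{\left(d,p \right)} = 10 \cdot 1 = 10$)
$H{\left(t,U \right)} = 2$
$M{\left(22,X{\left(-3,3 \right)} \right)} \left(y{\left(15 \right)} + H{\left(-1,-19 \right)}\right) = 10 \left(\left(2 + 15\right) + 2\right) = 10 \left(17 + 2\right) = 10 \cdot 19 = 190$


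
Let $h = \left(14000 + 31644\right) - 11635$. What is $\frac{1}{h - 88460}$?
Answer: $- \frac{1}{54451} \approx -1.8365 \cdot 10^{-5}$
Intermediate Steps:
$h = 34009$ ($h = 45644 - 11635 = 34009$)
$\frac{1}{h - 88460} = \frac{1}{34009 - 88460} = \frac{1}{-54451} = - \frac{1}{54451}$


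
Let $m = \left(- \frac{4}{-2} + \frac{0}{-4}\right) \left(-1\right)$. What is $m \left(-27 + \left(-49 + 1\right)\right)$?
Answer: $150$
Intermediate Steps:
$m = -2$ ($m = \left(\left(-4\right) \left(- \frac{1}{2}\right) + 0 \left(- \frac{1}{4}\right)\right) \left(-1\right) = \left(2 + 0\right) \left(-1\right) = 2 \left(-1\right) = -2$)
$m \left(-27 + \left(-49 + 1\right)\right) = - 2 \left(-27 + \left(-49 + 1\right)\right) = - 2 \left(-27 - 48\right) = \left(-2\right) \left(-75\right) = 150$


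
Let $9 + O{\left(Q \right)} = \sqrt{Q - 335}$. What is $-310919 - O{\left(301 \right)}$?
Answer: $-310910 - i \sqrt{34} \approx -3.1091 \cdot 10^{5} - 5.831 i$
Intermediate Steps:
$O{\left(Q \right)} = -9 + \sqrt{-335 + Q}$ ($O{\left(Q \right)} = -9 + \sqrt{Q - 335} = -9 + \sqrt{-335 + Q}$)
$-310919 - O{\left(301 \right)} = -310919 - \left(-9 + \sqrt{-335 + 301}\right) = -310919 - \left(-9 + \sqrt{-34}\right) = -310919 - \left(-9 + i \sqrt{34}\right) = -310919 + \left(9 - i \sqrt{34}\right) = -310910 - i \sqrt{34}$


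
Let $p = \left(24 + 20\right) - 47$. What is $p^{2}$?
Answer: $9$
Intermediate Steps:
$p = -3$ ($p = 44 - 47 = -3$)
$p^{2} = \left(-3\right)^{2} = 9$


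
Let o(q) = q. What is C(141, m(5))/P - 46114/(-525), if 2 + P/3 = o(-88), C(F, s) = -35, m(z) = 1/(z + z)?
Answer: 831277/9450 ≈ 87.966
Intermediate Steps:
m(z) = 1/(2*z)
P = -270 (P = -6 + 3*(-88) = -6 - 264 = -270)
C(141, m(5))/P - 46114/(-525) = -35/(-270) - 46114/(-525) = -35*(-1/270) - 46114*(-1/525) = 7/54 + 46114/525 = 831277/9450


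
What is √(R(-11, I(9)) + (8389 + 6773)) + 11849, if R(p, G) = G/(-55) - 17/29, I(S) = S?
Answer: 11849 + √38570599430/1595 ≈ 11972.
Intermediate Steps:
R(p, G) = -17/29 - G/55 (R(p, G) = G*(-1/55) - 17*1/29 = -G/55 - 17/29 = -17/29 - G/55)
√(R(-11, I(9)) + (8389 + 6773)) + 11849 = √((-17/29 - 1/55*9) + (8389 + 6773)) + 11849 = √((-17/29 - 9/55) + 15162) + 11849 = √(-1196/1595 + 15162) + 11849 = √(24182194/1595) + 11849 = √38570599430/1595 + 11849 = 11849 + √38570599430/1595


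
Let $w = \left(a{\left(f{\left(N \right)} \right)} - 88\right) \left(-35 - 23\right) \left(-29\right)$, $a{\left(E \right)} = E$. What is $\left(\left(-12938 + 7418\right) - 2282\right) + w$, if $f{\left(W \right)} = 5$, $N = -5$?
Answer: $-147408$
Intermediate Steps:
$w = -139606$ ($w = \left(5 - 88\right) \left(-35 - 23\right) \left(-29\right) = \left(-83\right) \left(-58\right) \left(-29\right) = 4814 \left(-29\right) = -139606$)
$\left(\left(-12938 + 7418\right) - 2282\right) + w = \left(\left(-12938 + 7418\right) - 2282\right) - 139606 = \left(-5520 - 2282\right) - 139606 = -7802 - 139606 = -147408$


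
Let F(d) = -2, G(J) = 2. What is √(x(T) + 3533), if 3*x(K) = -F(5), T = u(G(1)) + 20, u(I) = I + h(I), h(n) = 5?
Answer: √31803/3 ≈ 59.445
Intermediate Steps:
u(I) = 5 + I (u(I) = I + 5 = 5 + I)
T = 27 (T = (5 + 2) + 20 = 7 + 20 = 27)
x(K) = ⅔ (x(K) = (-1*(-2))/3 = (⅓)*2 = ⅔)
√(x(T) + 3533) = √(⅔ + 3533) = √(10601/3) = √31803/3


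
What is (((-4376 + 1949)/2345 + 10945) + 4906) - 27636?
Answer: -27638252/2345 ≈ -11786.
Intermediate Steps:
(((-4376 + 1949)/2345 + 10945) + 4906) - 27636 = ((-2427*1/2345 + 10945) + 4906) - 27636 = ((-2427/2345 + 10945) + 4906) - 27636 = (25663598/2345 + 4906) - 27636 = 37168168/2345 - 27636 = -27638252/2345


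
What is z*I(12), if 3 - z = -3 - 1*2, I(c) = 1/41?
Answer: 8/41 ≈ 0.19512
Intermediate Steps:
I(c) = 1/41
z = 8 (z = 3 - (-3 - 1*2) = 3 - (-3 - 2) = 3 - 1*(-5) = 3 + 5 = 8)
z*I(12) = 8*(1/41) = 8/41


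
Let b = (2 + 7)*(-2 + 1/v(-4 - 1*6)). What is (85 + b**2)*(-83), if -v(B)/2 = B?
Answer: -13047683/400 ≈ -32619.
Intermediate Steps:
v(B) = -2*B
b = -351/20 (b = (2 + 7)*(-2 + 1/(-2*(-4 - 1*6))) = 9*(-2 + 1/(-2*(-4 - 6))) = 9*(-2 + 1/(-2*(-10))) = 9*(-2 + 1/20) = 9*(-39/20) = -351/20 ≈ -17.550)
(85 + b**2)*(-83) = (85 + (-351/20)**2)*(-83) = (85 + 123201/400)*(-83) = (157201/400)*(-83) = -13047683/400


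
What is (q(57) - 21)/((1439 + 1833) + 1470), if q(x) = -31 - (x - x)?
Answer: -26/2371 ≈ -0.010966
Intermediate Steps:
q(x) = -31 (q(x) = -31 - 1*0 = -31 + 0 = -31)
(q(57) - 21)/((1439 + 1833) + 1470) = (-31 - 21)/((1439 + 1833) + 1470) = -52/(3272 + 1470) = -52/4742 = -52*1/4742 = -26/2371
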